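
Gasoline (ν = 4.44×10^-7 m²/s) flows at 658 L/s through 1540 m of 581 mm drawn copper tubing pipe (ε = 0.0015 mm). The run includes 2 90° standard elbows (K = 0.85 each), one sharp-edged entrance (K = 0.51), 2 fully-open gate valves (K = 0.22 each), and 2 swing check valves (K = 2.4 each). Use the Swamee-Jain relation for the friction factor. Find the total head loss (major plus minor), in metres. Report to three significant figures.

V = 4Q/(πD²) = 2.482 m/s; V²/2g = 0.3140 m
Re = 3.25×10^6, ε/D = 2.58×10^-6 → f = 0.009746 (Swamee-Jain)
Major: h_f = f(L/D)·V²/2g = 0.009746·2651·0.3140 = 8.110 m
Minor: ΣK = 7.45; h_m = ΣK·V²/2g = 2.339 m
Total H_L = 8.110 + 2.339 = 10.45 m

H_L ≈ 10.4 m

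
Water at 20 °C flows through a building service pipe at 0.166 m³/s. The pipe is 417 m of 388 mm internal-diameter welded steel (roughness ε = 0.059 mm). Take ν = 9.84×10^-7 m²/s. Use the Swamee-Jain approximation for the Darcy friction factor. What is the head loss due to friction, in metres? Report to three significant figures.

h_f ≈ 1.61 m

V = 4Q/(πD²) = 4·0.166/(π·0.388²) = 1.404 m/s
Re = VD/ν = 1.404·0.388/9.84×10^-7 = 5.54×10^5 → turbulent
ε/D = 0.059/388 = 1.52×10^-4
Swamee-Jain: f = 0.01489
h_f = f(L/D)V²/(2g) = 0.01489·(417/0.388)·1.404²/(2·9.81) = 1.608 m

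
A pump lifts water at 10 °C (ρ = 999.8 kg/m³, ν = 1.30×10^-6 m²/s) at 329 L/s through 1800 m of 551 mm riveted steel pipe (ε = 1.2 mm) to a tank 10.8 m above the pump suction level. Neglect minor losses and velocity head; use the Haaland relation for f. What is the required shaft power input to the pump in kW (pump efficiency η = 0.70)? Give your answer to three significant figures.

P_shaft ≈ 85.2 kW

V = 4Q/(πD²) = 1.380 m/s; Re = 5.85×10^5; ε/D = 0.00218; f = 0.02427
h_f = f(L/D)V²/2g = 7.693 m
Total head H = z + h_f = 10.8 + 7.693 = 18.49 m
P_hyd = ρgQH = 999.8·9.81·0.329·18.49 = 59.67 kW
P_shaft = P_hyd/η = 59.67/0.70 = 85.25 kW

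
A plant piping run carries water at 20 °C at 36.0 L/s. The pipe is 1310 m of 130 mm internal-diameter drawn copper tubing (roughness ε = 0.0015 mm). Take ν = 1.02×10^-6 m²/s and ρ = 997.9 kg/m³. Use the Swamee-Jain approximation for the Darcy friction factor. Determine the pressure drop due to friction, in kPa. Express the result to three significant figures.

Δp ≈ 523 kPa

V = 4Q/(πD²) = 4·0.0360/(π·0.130²) = 2.712 m/s
Re = VD/ν = 2.712·0.130/1.02×10^-6 = 3.46×10^5 → turbulent
ε/D = 0.0015/130 = 1.15×10^-5
Swamee-Jain: f = 0.01415
h_f = f(L/D)V²/(2g) = 0.01415·(1310/0.130)·2.712²/(2·9.81) = 53.45 m
Δp = ρg·h_f = 997.9·9.81·53.45 = 523.3 kPa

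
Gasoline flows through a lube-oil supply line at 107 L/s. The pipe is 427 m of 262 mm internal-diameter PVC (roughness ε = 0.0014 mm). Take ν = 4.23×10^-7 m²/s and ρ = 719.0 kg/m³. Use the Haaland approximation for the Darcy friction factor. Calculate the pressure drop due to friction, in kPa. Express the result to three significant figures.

Δp ≈ 26.1 kPa

V = 4Q/(πD²) = 4·0.107/(π·0.262²) = 1.985 m/s
Re = VD/ν = 1.985·0.262/4.23×10^-7 = 1.23×10^6 → turbulent
ε/D = 0.0014/262 = 5.34×10^-6
Haaland: f = 0.01130
h_f = f(L/D)V²/(2g) = 0.01130·(427/0.262)·1.985²/(2·9.81) = 3.698 m
Δp = ρg·h_f = 719.0·9.81·3.698 = 26.08 kPa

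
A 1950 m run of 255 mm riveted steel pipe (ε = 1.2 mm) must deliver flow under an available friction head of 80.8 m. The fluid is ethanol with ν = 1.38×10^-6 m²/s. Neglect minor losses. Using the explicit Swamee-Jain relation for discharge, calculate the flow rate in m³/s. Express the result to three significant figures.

Swamee-Jain (Type II): Q = -0.965·√(gD⁵h_f/L)·ln[ε/(3.7D) + √(3.17ν²L/(gD³h_f))]
√(gD⁵h_f/L) = √(9.81·0.255⁵·80.8/1950) = 0.02094
ε/(3.7D) = 0.00127; √(3.17ν²L/(gD³h_f)) = 2.99×10^-5
Q = -0.965·0.02094·ln(0.001302) = 0.1342 m³/s
Check: V = 2.63 m/s, Re = 4.86×10^5, f = 0.03012, h_f = 81.1 m ≈ 80.8 m ✓

Q ≈ 0.134 m³/s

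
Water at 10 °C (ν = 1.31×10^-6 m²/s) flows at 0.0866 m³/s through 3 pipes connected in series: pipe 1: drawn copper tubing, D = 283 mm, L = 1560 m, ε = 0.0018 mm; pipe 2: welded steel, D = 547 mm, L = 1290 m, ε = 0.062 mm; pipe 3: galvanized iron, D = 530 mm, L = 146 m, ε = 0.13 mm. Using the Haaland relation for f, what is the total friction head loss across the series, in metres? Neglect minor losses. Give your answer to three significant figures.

H ≈ 7.99 m

Pipe 1: V = 1.377 m/s, Re = 2.97×10^5, ε/D = 6.36×10^-6, f = 0.01442, h_1 = f(L/D)V²/2g = 7.677 m
Pipe 2: V = 0.3685 m/s, Re = 1.54×10^5, ε/D = 1.13×10^-4, f = 0.01699, h_2 = f(L/D)V²/2g = 0.2773 m
Pipe 3: V = 0.3925 m/s, Re = 1.59×10^5, ε/D = 2.45×10^-4, f = 0.01769, h_3 = f(L/D)V²/2g = 0.03826 m
Series → Q common, losses add: H = Σh = 7.992 m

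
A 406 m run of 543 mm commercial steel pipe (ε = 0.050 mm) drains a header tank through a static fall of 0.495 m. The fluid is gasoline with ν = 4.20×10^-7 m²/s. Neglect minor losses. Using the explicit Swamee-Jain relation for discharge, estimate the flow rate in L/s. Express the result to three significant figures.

Swamee-Jain (Type II): Q = -0.965·√(gD⁵h_f/L)·ln[ε/(3.7D) + √(3.17ν²L/(gD³h_f))]
√(gD⁵h_f/L) = √(9.81·0.543⁵·0.495/406) = 0.02376
ε/(3.7D) = 2.49×10^-5; √(3.17ν²L/(gD³h_f)) = 1.71×10^-5
Q = -0.965·0.02376·ln(4.198×10^-5) = 0.2311 m³/s
Check: V = 0.998 m/s, Re = 1.29×10^6, f = 0.01312, h_f = 0.498 m ≈ 0.495 m ✓

Q ≈ 231 L/s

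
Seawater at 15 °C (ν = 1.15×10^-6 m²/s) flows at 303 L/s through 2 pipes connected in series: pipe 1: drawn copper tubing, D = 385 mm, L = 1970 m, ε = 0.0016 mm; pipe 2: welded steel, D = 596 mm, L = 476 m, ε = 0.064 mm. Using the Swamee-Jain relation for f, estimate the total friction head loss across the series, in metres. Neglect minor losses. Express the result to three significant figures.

Pipe 1: V = 2.603 m/s, Re = 8.71×10^5, ε/D = 4.16×10^-6, f = 0.01198, h_1 = f(L/D)V²/2g = 21.16 m
Pipe 2: V = 1.086 m/s, Re = 5.63×10^5, ε/D = 1.07×10^-4, f = 0.01437, h_2 = f(L/D)V²/2g = 0.6898 m
Series → Q common, losses add: H = Σh = 21.85 m

H ≈ 21.8 m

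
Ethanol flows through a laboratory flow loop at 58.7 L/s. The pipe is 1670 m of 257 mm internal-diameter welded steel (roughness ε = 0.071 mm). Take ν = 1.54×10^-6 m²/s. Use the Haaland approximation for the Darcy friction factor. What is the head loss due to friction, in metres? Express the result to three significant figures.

h_f ≈ 7.41 m

V = 4Q/(πD²) = 4·0.0587/(π·0.257²) = 1.132 m/s
Re = VD/ν = 1.132·0.257/1.54×10^-6 = 1.89×10^5 → turbulent
ε/D = 0.071/257 = 2.76×10^-4
Haaland: f = 0.01748
h_f = f(L/D)V²/(2g) = 0.01748·(1670/0.257)·1.132²/(2·9.81) = 7.413 m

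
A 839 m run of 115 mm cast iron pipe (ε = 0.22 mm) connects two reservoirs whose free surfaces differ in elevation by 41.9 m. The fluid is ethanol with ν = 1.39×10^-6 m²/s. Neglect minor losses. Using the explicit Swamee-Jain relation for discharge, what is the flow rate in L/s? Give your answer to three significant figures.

Swamee-Jain (Type II): Q = -0.965·√(gD⁵h_f/L)·ln[ε/(3.7D) + √(3.17ν²L/(gD³h_f))]
√(gD⁵h_f/L) = √(9.81·0.115⁵·41.9/839) = 0.003139
ε/(3.7D) = 5.17×10^-4; √(3.17ν²L/(gD³h_f)) = 9.07×10^-5
Q = -0.965·0.003139·ln(6.077×10^-4) = 0.02243 m³/s
Check: V = 2.16 m/s, Re = 1.79×10^5, f = 0.02435, h_f = 42.2 m ≈ 41.9 m ✓

Q ≈ 22.4 L/s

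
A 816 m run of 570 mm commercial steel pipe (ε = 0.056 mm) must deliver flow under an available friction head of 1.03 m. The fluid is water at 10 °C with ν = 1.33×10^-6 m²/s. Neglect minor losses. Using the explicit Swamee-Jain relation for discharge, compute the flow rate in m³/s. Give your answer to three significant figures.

Q ≈ 0.250 m³/s

Swamee-Jain (Type II): Q = -0.965·√(gD⁵h_f/L)·ln[ε/(3.7D) + √(3.17ν²L/(gD³h_f))]
√(gD⁵h_f/L) = √(9.81·0.570⁵·1.03/816) = 0.02730
ε/(3.7D) = 2.66×10^-5; √(3.17ν²L/(gD³h_f)) = 4.94×10^-5
Q = -0.965·0.02730·ln(7.600×10^-5) = 0.2498 m³/s
Check: V = 0.979 m/s, Re = 4.20×10^5, f = 0.01475, h_f = 1.03 m ≈ 1.03 m ✓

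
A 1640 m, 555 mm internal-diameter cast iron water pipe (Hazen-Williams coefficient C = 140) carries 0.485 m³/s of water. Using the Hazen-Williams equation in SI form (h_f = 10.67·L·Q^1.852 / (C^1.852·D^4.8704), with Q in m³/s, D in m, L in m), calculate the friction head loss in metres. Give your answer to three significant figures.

h_f = 10.67·1640·0.485^1.852 / (140^1.852·0.555^4.8704) = 8.546 m

h_f ≈ 8.55 m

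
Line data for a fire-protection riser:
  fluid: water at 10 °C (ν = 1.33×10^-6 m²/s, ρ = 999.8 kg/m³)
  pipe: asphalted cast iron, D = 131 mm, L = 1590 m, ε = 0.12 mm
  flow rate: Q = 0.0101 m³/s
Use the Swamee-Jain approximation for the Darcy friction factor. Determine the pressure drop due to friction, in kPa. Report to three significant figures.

Δp ≈ 77.6 kPa

V = 4Q/(πD²) = 4·0.0101/(π·0.131²) = 0.7494 m/s
Re = VD/ν = 0.7494·0.131/1.33×10^-6 = 7.38×10^4 → turbulent
ε/D = 0.12/131 = 9.16×10^-4
Swamee-Jain: f = 0.02277
h_f = f(L/D)V²/(2g) = 0.02277·(1590/0.131)·0.7494²/(2·9.81) = 7.911 m
Δp = ρg·h_f = 999.8·9.81·7.911 = 77.59 kPa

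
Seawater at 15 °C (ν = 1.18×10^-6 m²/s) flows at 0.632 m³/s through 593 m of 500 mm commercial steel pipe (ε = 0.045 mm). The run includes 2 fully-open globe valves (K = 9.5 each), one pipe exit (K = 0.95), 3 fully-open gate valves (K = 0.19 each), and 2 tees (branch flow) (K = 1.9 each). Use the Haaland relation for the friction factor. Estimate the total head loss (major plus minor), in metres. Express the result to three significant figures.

H_L ≈ 20.9 m

V = 4Q/(πD²) = 3.219 m/s; V²/2g = 0.5281 m
Re = 1.36×10^6, ε/D = 9.00×10^-5 → f = 0.01286 (Haaland)
Major: h_f = f(L/D)·V²/2g = 0.01286·1186·0.5281 = 8.054 m
Minor: ΣK = 24.3; h_m = ΣK·V²/2g = 12.84 m
Total H_L = 8.054 + 12.84 = 20.90 m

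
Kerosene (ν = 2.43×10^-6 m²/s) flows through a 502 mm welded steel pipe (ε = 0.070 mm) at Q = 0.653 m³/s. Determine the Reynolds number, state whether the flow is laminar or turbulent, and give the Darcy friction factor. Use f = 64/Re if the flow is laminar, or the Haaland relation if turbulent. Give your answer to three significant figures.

Re ≈ 6.82×10^5; turbulent; f ≈ 0.0143

V = 4Q/(πD²) = 3.299 m/s
Re = VD/ν = 3.299·0.502/2.43×10^-6 = 6.82×10^5
Re > 4000 → turbulent; ε/D = 1.39×10^-4
Haaland: f = 0.01428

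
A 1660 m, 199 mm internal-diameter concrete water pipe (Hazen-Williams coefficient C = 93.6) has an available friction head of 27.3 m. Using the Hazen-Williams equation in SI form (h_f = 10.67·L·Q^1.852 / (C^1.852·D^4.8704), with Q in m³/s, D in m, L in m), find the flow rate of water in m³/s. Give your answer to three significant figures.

Q ≈ 0.0406 m³/s

Rearranging: Q = [h_f·C^1.852·D^4.8704 / (10.67·L)]^(1/1.852)
Q = [27.3·93.6^1.852·0.199^4.8704 / (10.67·1660)]^0.540 = 0.04064 m³/s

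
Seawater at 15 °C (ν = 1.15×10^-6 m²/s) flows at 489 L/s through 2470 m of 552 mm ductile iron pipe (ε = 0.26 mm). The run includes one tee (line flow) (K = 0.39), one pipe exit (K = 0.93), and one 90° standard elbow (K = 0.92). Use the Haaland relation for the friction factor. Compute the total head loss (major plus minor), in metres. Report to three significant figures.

H_L ≈ 16.6 m

V = 4Q/(πD²) = 2.043 m/s; V²/2g = 0.2128 m
Re = 9.81×10^5, ε/D = 4.71×10^-4 → f = 0.01698 (Haaland)
Major: h_f = f(L/D)·V²/2g = 0.01698·4475·0.2128 = 16.17 m
Minor: ΣK = 2.24; h_m = ΣK·V²/2g = 0.4767 m
Total H_L = 16.17 + 0.4767 = 16.64 m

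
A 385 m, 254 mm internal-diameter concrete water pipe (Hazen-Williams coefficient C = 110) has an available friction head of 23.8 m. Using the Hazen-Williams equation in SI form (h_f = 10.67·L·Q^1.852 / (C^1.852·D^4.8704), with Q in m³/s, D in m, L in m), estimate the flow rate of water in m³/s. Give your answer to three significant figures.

Q ≈ 0.185 m³/s

Rearranging: Q = [h_f·C^1.852·D^4.8704 / (10.67·L)]^(1/1.852)
Q = [23.8·110^1.852·0.254^4.8704 / (10.67·385)]^0.540 = 0.1855 m³/s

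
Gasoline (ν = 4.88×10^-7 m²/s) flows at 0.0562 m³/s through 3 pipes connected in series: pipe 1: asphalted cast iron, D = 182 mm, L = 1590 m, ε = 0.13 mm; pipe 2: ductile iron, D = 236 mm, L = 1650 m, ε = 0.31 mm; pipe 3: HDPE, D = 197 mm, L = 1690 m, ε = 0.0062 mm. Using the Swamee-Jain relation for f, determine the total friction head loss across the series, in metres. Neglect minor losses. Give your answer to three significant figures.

H ≈ 70.6 m

Pipe 1: V = 2.160 m/s, Re = 8.06×10^5, ε/D = 7.14×10^-4, f = 0.01870, h_1 = f(L/D)V²/2g = 38.87 m
Pipe 2: V = 1.285 m/s, Re = 6.21×10^5, ε/D = 0.00131, f = 0.02151, h_2 = f(L/D)V²/2g = 12.65 m
Pipe 3: V = 1.844 m/s, Re = 7.44×10^5, ε/D = 3.15×10^-5, f = 0.01282, h_3 = f(L/D)V²/2g = 19.05 m
Series → Q common, losses add: H = Σh = 70.57 m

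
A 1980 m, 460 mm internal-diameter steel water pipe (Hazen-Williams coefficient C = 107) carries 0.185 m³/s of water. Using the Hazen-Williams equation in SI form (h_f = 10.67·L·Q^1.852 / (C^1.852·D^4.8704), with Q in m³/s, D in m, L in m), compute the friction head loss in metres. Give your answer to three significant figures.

h_f = 10.67·1980·0.185^1.852 / (107^1.852·0.460^4.8704) = 7.108 m

h_f ≈ 7.11 m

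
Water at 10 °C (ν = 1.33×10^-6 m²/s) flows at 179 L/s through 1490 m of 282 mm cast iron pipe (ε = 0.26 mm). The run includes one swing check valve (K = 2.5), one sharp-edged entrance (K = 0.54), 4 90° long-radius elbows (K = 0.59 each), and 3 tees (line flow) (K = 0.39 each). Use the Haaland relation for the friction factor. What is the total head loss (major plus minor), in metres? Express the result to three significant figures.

V = 4Q/(πD²) = 2.866 m/s; V²/2g = 0.4186 m
Re = 6.08×10^5, ε/D = 9.22×10^-4 → f = 0.01975 (Haaland)
Major: h_f = f(L/D)·V²/2g = 0.01975·5284·0.4186 = 43.69 m
Minor: ΣK = 6.57; h_m = ΣK·V²/2g = 2.750 m
Total H_L = 43.69 + 2.750 = 46.44 m

H_L ≈ 46.4 m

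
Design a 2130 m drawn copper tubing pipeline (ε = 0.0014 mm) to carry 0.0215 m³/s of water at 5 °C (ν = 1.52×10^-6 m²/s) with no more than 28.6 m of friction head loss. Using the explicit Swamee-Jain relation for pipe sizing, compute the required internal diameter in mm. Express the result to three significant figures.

Swamee-Jain (Type III): D = 0.66·[ε^1.25·(LQ²/(gh_f))^4.75 + ν·Q^9.4·(L/(gh_f))^5.2]^0.04
LQ²/(gh_f) = 0.003509; L/(gh_f) = 7.592
Term 1 = ε^1.25·(…)^4.75 = 1.05×10^-19; Term 2 = ν·Q^9.4·(…)^5.2 = 1.21×10^-17
D = 0.66·(1.05×10^-19 + 1.21×10^-17)^0.04 = 0.1390 m = 139 mm
Check: V = 1.42 m/s, Re = 1.30×10^5, f = 0.01701, h_f = 26.6 m ≈ 28.6 m ✓

D ≈ 139 mm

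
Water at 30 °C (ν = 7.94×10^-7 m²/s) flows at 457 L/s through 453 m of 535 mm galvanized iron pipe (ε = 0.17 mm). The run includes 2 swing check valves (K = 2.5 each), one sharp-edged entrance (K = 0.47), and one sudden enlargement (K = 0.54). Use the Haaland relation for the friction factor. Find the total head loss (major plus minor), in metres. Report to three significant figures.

H_L ≈ 4.05 m

V = 4Q/(πD²) = 2.033 m/s; V²/2g = 0.2106 m
Re = 1.37×10^6, ε/D = 3.18×10^-4 → f = 0.01560 (Haaland)
Major: h_f = f(L/D)·V²/2g = 0.01560·846.7·0.2106 = 2.783 m
Minor: ΣK = 6.01; h_m = ΣK·V²/2g = 1.266 m
Total H_L = 2.783 + 1.266 = 4.049 m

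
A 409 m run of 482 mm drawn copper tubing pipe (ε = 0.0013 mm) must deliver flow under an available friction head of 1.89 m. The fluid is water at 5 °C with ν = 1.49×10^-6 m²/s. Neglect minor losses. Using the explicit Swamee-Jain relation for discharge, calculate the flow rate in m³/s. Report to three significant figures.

Swamee-Jain (Type II): Q = -0.965·√(gD⁵h_f/L)·ln[ε/(3.7D) + √(3.17ν²L/(gD³h_f))]
√(gD⁵h_f/L) = √(9.81·0.482⁵·1.89/409) = 0.03434
ε/(3.7D) = 7.29×10^-7; √(3.17ν²L/(gD³h_f)) = 3.72×10^-5
Q = -0.965·0.03434·ln(3.796×10^-5) = 0.3373 m³/s
Check: V = 1.85 m/s, Re = 5.98×10^5, f = 0.01273, h_f = 1.88 m ≈ 1.89 m ✓

Q ≈ 0.337 m³/s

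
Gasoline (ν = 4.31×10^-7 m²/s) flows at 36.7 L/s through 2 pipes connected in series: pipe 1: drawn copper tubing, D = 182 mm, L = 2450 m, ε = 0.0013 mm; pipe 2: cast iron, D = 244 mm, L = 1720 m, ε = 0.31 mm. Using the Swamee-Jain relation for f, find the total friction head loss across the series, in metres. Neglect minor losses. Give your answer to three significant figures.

H ≈ 22.3 m

Pipe 1: V = 1.411 m/s, Re = 5.96×10^5, ε/D = 7.14×10^-6, f = 0.01282, h_1 = f(L/D)V²/2g = 17.50 m
Pipe 2: V = 0.7849 m/s, Re = 4.44×10^5, ε/D = 0.00127, f = 0.02152, h_2 = f(L/D)V²/2g = 4.764 m
Series → Q common, losses add: H = Σh = 22.27 m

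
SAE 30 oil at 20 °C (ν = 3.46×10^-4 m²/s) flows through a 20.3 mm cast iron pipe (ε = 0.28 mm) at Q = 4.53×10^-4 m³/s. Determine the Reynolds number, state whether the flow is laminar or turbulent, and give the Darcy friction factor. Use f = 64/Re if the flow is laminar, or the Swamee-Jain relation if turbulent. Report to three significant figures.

Re ≈ 82.1; laminar; f = 64/Re ≈ 0.779

V = 4Q/(πD²) = 1.400 m/s
Re = VD/ν = 1.400·0.0203/3.46×10^-4 = 82.1
Re < 2300 → laminar → f = 64/Re = 0.7794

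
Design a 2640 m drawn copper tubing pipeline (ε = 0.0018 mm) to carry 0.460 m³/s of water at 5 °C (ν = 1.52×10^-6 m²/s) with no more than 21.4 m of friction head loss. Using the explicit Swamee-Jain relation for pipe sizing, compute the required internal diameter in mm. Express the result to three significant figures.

Swamee-Jain (Type III): D = 0.66·[ε^1.25·(LQ²/(gh_f))^4.75 + ν·Q^9.4·(L/(gh_f))^5.2]^0.04
LQ²/(gh_f) = 2.661; L/(gh_f) = 12.58
Term 1 = ε^1.25·(…)^4.75 = 6.89×10^-6; Term 2 = ν·Q^9.4·(…)^5.2 = 5.36×10^-4
D = 0.66·(6.89×10^-6 + 5.36×10^-4)^0.04 = 0.4886 m = 489 mm
Check: V = 2.45 m/s, Re = 7.89×10^5, f = 0.01217, h_f = 20.2 m ≈ 21.4 m ✓

D ≈ 489 mm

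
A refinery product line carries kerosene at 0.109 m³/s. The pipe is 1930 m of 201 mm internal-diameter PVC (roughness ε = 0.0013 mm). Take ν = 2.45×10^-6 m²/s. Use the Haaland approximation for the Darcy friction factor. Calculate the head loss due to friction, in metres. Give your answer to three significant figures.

V = 4Q/(πD²) = 4·0.109/(π·0.201²) = 3.435 m/s
Re = VD/ν = 3.435·0.201/2.45×10^-6 = 2.82×10^5 → turbulent
ε/D = 0.0013/201 = 6.47×10^-6
Haaland: f = 0.01456
h_f = f(L/D)V²/(2g) = 0.01456·(1930/0.201)·3.435²/(2·9.81) = 84.09 m

h_f ≈ 84.1 m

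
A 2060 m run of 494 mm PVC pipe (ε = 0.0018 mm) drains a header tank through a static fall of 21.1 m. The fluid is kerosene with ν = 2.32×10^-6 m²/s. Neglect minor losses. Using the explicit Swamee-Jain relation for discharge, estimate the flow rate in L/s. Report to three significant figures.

Q ≈ 533 L/s

Swamee-Jain (Type II): Q = -0.965·√(gD⁵h_f/L)·ln[ε/(3.7D) + √(3.17ν²L/(gD³h_f))]
√(gD⁵h_f/L) = √(9.81·0.494⁵·21.1/2060) = 0.05437
ε/(3.7D) = 9.85×10^-7; √(3.17ν²L/(gD³h_f)) = 3.75×10^-5
Q = -0.965·0.05437·ln(3.852×10^-5) = 0.5333 m³/s
Check: V = 2.78 m/s, Re = 5.92×10^5, f = 0.01277, h_f = 21.0 m ≈ 21.1 m ✓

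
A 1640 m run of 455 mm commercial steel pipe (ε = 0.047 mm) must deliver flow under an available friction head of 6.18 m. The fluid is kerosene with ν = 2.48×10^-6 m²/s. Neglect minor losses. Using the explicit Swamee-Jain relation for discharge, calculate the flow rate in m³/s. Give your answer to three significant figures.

Q ≈ 0.238 m³/s

Swamee-Jain (Type II): Q = -0.965·√(gD⁵h_f/L)·ln[ε/(3.7D) + √(3.17ν²L/(gD³h_f))]
√(gD⁵h_f/L) = √(9.81·0.455⁵·6.18/1640) = 0.02685
ε/(3.7D) = 2.79×10^-5; √(3.17ν²L/(gD³h_f)) = 7.48×10^-5
Q = -0.965·0.02685·ln(1.027×10^-4) = 0.2379 m³/s
Check: V = 1.46 m/s, Re = 2.68×10^5, f = 0.01571, h_f = 6.18 m ≈ 6.18 m ✓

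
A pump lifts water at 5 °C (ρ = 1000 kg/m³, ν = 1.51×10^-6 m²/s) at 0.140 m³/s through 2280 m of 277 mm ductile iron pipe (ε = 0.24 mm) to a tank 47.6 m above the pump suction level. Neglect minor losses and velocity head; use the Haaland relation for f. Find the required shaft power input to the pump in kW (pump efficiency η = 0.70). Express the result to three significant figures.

P_shaft ≈ 181 kW

V = 4Q/(πD²) = 2.323 m/s; Re = 4.26×10^5; ε/D = 8.66×10^-4; f = 0.01968
h_f = f(L/D)V²/2g = 44.56 m
Total head H = z + h_f = 47.6 + 44.56 = 92.16 m
P_hyd = ρgQH = 1000·9.81·0.140·92.16 = 126.6 kW
P_shaft = P_hyd/η = 126.6/0.70 = 180.8 kW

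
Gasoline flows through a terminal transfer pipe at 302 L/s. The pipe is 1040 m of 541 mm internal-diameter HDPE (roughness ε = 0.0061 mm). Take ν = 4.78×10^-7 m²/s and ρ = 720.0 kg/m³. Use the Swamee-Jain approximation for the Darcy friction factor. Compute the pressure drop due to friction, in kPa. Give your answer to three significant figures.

V = 4Q/(πD²) = 4·0.302/(π·0.541²) = 1.314 m/s
Re = VD/ν = 1.314·0.541/4.78×10^-7 = 1.49×10^6 → turbulent
ε/D = 0.0061/541 = 1.13×10^-5
Swamee-Jain: f = 0.01122
h_f = f(L/D)V²/(2g) = 0.01122·(1040/0.541)·1.314²/(2·9.81) = 1.897 m
Δp = ρg·h_f = 720.0·9.81·1.897 = 13.40 kPa

Δp ≈ 13.4 kPa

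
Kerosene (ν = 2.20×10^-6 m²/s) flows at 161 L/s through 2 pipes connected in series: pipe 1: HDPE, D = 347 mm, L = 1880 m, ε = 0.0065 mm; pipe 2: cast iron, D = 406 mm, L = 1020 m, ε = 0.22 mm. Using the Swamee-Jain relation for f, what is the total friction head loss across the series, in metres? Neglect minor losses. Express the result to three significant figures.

H ≈ 15.7 m

Pipe 1: V = 1.702 m/s, Re = 2.69×10^5, ε/D = 1.87×10^-5, f = 0.01488, h_1 = f(L/D)V²/2g = 11.91 m
Pipe 2: V = 1.244 m/s, Re = 2.30×10^5, ε/D = 5.42×10^-4, f = 0.01893, h_2 = f(L/D)V²/2g = 3.749 m
Series → Q common, losses add: H = Σh = 15.66 m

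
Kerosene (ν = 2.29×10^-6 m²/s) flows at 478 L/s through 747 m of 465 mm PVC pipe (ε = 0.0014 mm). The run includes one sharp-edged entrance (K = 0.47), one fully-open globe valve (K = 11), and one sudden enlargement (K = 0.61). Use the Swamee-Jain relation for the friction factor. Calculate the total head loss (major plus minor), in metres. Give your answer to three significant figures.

V = 4Q/(πD²) = 2.815 m/s; V²/2g = 0.4038 m
Re = 5.72×10^5, ε/D = 3.01×10^-6 → f = 0.01284 (Swamee-Jain)
Major: h_f = f(L/D)·V²/2g = 0.01284·1606·0.4038 = 8.327 m
Minor: ΣK = 12.1; h_m = ΣK·V²/2g = 4.878 m
Total H_L = 8.327 + 4.878 = 13.20 m

H_L ≈ 13.2 m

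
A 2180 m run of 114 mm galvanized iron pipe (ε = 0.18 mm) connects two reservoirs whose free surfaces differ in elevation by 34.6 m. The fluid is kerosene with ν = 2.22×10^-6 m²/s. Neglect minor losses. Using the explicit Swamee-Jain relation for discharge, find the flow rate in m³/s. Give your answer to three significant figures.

Swamee-Jain (Type II): Q = -0.965·√(gD⁵h_f/L)·ln[ε/(3.7D) + √(3.17ν²L/(gD³h_f))]
√(gD⁵h_f/L) = √(9.81·0.114⁵·34.6/2180) = 0.001731
ε/(3.7D) = 4.27×10^-4; √(3.17ν²L/(gD³h_f)) = 2.60×10^-4
Q = -0.965·0.001731·ln(6.870×10^-4) = 0.01217 m³/s
Check: V = 1.19 m/s, Re = 6.12×10^4, f = 0.02521, h_f = 34.9 m ≈ 34.6 m ✓

Q ≈ 0.0122 m³/s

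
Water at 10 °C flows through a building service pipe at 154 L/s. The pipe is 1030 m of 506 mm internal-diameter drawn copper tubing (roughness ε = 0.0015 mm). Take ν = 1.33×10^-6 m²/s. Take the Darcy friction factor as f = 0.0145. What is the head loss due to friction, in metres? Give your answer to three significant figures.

h_f ≈ 0.882 m

V = 4Q/(πD²) = 4·0.154/(π·0.506²) = 0.7658 m/s
h_f = f(L/D)V²/(2g) = 0.01450·(1030/0.506)·0.7658²/(2·9.81) = 0.8823 m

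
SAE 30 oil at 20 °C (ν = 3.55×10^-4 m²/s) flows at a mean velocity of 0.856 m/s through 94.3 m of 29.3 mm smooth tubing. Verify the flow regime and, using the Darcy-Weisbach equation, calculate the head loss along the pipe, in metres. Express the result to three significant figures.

h_f ≈ 109 m

Re = VD/ν = 0.856·0.02930/3.55×10^-4 = 70.7 → laminar (Re < 2300)
f = 64/Re = 0.9059
h_f = f(L/D)V²/(2g) = 0.9059·(94.3/0.02930)·0.856²/(2·9.81) = 108.9 m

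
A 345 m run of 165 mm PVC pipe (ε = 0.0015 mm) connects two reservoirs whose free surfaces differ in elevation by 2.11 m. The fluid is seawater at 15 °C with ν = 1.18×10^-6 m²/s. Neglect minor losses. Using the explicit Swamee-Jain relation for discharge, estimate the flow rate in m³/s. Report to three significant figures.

Swamee-Jain (Type II): Q = -0.965·√(gD⁵h_f/L)·ln[ε/(3.7D) + √(3.17ν²L/(gD³h_f))]
√(gD⁵h_f/L) = √(9.81·0.165⁵·2.11/345) = 0.002709
ε/(3.7D) = 2.46×10^-6; √(3.17ν²L/(gD³h_f)) = 1.28×10^-4
Q = -0.965·0.002709·ln(1.304×10^-4) = 0.02338 m³/s
Check: V = 1.09 m/s, Re = 1.53×10^5, f = 0.01645, h_f = 2.10 m ≈ 2.11 m ✓

Q ≈ 0.0234 m³/s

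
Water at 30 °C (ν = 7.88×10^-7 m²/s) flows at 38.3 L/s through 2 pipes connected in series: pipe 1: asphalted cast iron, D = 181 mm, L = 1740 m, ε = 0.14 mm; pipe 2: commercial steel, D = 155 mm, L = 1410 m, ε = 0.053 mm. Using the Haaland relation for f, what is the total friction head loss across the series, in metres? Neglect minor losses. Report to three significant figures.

H ≈ 53.0 m

Pipe 1: V = 1.489 m/s, Re = 3.42×10^5, ε/D = 7.73×10^-4, f = 0.01939, h_1 = f(L/D)V²/2g = 21.05 m
Pipe 2: V = 2.030 m/s, Re = 3.99×10^5, ε/D = 3.42×10^-4, f = 0.01672, h_2 = f(L/D)V²/2g = 31.94 m
Series → Q common, losses add: H = Σh = 52.99 m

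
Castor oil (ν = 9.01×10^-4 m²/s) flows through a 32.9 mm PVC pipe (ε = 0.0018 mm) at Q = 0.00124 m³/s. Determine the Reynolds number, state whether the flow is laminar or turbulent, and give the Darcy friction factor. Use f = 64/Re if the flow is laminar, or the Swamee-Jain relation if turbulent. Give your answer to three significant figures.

V = 4Q/(πD²) = 1.459 m/s
Re = VD/ν = 1.459·0.0329/9.01×10^-4 = 53.3
Re < 2300 → laminar → f = 64/Re = 1.202

Re ≈ 53.3; laminar; f = 64/Re ≈ 1.20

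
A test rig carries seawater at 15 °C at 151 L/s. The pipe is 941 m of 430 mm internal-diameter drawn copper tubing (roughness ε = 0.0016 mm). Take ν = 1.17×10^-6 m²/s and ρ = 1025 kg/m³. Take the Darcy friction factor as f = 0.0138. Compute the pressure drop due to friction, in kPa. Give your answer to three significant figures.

V = 4Q/(πD²) = 4·0.151/(π·0.430²) = 1.040 m/s
h_f = f(L/D)V²/(2g) = 0.01380·(941/0.430)·1.040²/(2·9.81) = 1.664 m
Δp = ρg·h_f = 1025·9.81·1.664 = 16.73 kPa

Δp ≈ 16.7 kPa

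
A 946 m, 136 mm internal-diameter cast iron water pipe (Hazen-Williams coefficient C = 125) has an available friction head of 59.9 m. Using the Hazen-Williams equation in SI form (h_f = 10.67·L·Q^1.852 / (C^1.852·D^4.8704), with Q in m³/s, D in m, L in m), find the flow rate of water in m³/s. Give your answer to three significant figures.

Rearranging: Q = [h_f·C^1.852·D^4.8704 / (10.67·L)]^(1/1.852)
Q = [59.9·125^1.852·0.136^4.8704 / (10.67·946)]^0.540 = 0.04130 m³/s

Q ≈ 0.0413 m³/s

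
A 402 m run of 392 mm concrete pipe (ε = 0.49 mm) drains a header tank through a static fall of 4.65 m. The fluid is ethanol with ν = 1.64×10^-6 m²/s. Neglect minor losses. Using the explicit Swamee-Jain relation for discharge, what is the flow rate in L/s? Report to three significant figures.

Swamee-Jain (Type II): Q = -0.965·√(gD⁵h_f/L)·ln[ε/(3.7D) + √(3.17ν²L/(gD³h_f))]
√(gD⁵h_f/L) = √(9.81·0.392⁵·4.65/402) = 0.03241
ε/(3.7D) = 3.38×10^-4; √(3.17ν²L/(gD³h_f)) = 3.53×10^-5
Q = -0.965·0.03241·ln(3.732×10^-4) = 0.2469 m³/s
Check: V = 2.05 m/s, Re = 4.89×10^5, f = 0.02139, h_f = 4.68 m ≈ 4.65 m ✓

Q ≈ 247 L/s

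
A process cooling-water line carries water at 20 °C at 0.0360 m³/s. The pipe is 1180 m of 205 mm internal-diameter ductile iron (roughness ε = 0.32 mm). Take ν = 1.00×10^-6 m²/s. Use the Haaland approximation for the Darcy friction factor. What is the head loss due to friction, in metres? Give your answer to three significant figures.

h_f ≈ 7.97 m

V = 4Q/(πD²) = 4·0.0360/(π·0.205²) = 1.091 m/s
Re = VD/ν = 1.091·0.205/1.00×10^-6 = 2.24×10^5 → turbulent
ε/D = 0.32/205 = 0.00156
Haaland: f = 0.02283
h_f = f(L/D)V²/(2g) = 0.02283·(1180/0.205)·1.091²/(2·9.81) = 7.967 m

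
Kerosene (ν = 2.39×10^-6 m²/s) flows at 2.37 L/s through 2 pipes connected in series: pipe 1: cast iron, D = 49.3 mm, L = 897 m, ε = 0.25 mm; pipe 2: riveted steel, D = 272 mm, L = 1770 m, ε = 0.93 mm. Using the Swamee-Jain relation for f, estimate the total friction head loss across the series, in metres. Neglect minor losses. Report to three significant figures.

Pipe 1: V = 1.242 m/s, Re = 2.56×10^4, ε/D = 0.00507, f = 0.03426, h_1 = f(L/D)V²/2g = 48.97 m
Pipe 2: V = 0.04079 m/s, Re = 4640, ε/D = 0.00342, f = 0.04268, h_2 = f(L/D)V²/2g = 0.02355 m
Series → Q common, losses add: H = Σh = 49.00 m

H ≈ 49.0 m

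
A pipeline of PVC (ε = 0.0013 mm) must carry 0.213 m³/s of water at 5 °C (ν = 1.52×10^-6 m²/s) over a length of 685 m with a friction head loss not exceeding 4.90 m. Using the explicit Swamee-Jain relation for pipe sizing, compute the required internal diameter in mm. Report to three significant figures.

D ≈ 375 mm

Swamee-Jain (Type III): D = 0.66·[ε^1.25·(LQ²/(gh_f))^4.75 + ν·Q^9.4·(L/(gh_f))^5.2]^0.04
LQ²/(gh_f) = 0.6465; L/(gh_f) = 14.25
Term 1 = ε^1.25·(…)^4.75 = 5.53×10^-9; Term 2 = ν·Q^9.4·(…)^5.2 = 7.39×10^-7
D = 0.66·(5.53×10^-9 + 7.39×10^-7)^0.04 = 0.3753 m = 375 mm
Check: V = 1.93 m/s, Re = 4.75×10^5, f = 0.01326, h_f = 4.57 m ≈ 4.90 m ✓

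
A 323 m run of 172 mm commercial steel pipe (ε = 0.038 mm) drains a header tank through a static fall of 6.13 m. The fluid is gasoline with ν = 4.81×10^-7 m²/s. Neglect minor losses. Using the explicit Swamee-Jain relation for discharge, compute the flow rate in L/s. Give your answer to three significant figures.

Q ≈ 47.7 L/s

Swamee-Jain (Type II): Q = -0.965·√(gD⁵h_f/L)·ln[ε/(3.7D) + √(3.17ν²L/(gD³h_f))]
√(gD⁵h_f/L) = √(9.81·0.172⁵·6.13/323) = 0.005294
ε/(3.7D) = 5.97×10^-5; √(3.17ν²L/(gD³h_f)) = 2.78×10^-5
Q = -0.965·0.005294·ln(8.753×10^-5) = 0.04773 m³/s
Check: V = 2.05 m/s, Re = 7.35×10^5, f = 0.01527, h_f = 6.17 m ≈ 6.13 m ✓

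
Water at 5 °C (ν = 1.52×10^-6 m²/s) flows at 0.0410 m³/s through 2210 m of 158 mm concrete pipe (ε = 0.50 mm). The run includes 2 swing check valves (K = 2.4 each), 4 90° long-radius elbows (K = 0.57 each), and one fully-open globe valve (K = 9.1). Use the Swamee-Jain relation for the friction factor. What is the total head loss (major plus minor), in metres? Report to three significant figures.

H_L ≈ 88.8 m

V = 4Q/(πD²) = 2.091 m/s; V²/2g = 0.2229 m
Re = 2.17×10^5, ε/D = 0.00316 → f = 0.02733 (Swamee-Jain)
Major: h_f = f(L/D)·V²/2g = 0.02733·13987·0.2229 = 85.21 m
Minor: ΣK = 16.2; h_m = ΣK·V²/2g = 3.606 m
Total H_L = 85.21 + 3.606 = 88.81 m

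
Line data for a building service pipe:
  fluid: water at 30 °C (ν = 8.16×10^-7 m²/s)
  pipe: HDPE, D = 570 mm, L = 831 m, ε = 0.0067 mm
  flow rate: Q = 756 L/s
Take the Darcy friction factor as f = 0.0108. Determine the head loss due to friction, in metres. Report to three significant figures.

V = 4Q/(πD²) = 4·0.756/(π·0.570²) = 2.963 m/s
h_f = f(L/D)V²/(2g) = 0.01080·(831/0.570)·2.963²/(2·9.81) = 7.044 m

h_f ≈ 7.04 m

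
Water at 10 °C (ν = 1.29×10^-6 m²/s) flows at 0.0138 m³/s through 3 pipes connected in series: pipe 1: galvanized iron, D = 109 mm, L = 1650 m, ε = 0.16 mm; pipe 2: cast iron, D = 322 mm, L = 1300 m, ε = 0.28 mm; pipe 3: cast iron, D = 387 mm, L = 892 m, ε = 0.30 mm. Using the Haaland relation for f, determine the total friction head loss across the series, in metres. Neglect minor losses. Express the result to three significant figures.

H ≈ 39.2 m

Pipe 1: V = 1.479 m/s, Re = 1.25×10^5, ε/D = 0.00147, f = 0.02314, h_1 = f(L/D)V²/2g = 39.05 m
Pipe 2: V = 0.1695 m/s, Re = 4.23×10^4, ε/D = 8.70×10^-4, f = 0.02394, h_2 = f(L/D)V²/2g = 0.1415 m
Pipe 3: V = 0.1173 m/s, Re = 3.52×10^4, ε/D = 7.75×10^-4, f = 0.02442, h_3 = f(L/D)V²/2g = 0.03949 m
Series → Q common, losses add: H = Σh = 39.23 m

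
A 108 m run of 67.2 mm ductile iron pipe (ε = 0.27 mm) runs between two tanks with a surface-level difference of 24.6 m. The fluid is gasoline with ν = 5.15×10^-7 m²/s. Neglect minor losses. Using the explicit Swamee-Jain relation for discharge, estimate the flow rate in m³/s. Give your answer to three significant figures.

Q ≈ 0.0115 m³/s

Swamee-Jain (Type II): Q = -0.965·√(gD⁵h_f/L)·ln[ε/(3.7D) + √(3.17ν²L/(gD³h_f))]
√(gD⁵h_f/L) = √(9.81·0.0672⁵·24.6/108) = 0.001750
ε/(3.7D) = 0.00109; √(3.17ν²L/(gD³h_f)) = 3.52×10^-5
Q = -0.965·0.001750·ln(0.001121) = 0.01147 m³/s
Check: V = 3.23 m/s, Re = 4.22×10^5, f = 0.02883, h_f = 24.7 m ≈ 24.6 m ✓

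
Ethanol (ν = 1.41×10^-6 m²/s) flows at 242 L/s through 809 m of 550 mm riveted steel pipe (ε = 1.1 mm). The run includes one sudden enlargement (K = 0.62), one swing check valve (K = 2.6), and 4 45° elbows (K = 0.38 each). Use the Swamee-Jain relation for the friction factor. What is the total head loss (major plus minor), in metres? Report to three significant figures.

H_L ≈ 2.12 m

V = 4Q/(πD²) = 1.019 m/s; V²/2g = 0.05288 m
Re = 3.97×10^5, ε/D = 0.00200 → f = 0.02401 (Swamee-Jain)
Major: h_f = f(L/D)·V²/2g = 0.02401·1471·0.05288 = 1.867 m
Minor: ΣK = 4.74; h_m = ΣK·V²/2g = 0.2507 m
Total H_L = 1.867 + 0.2507 = 2.118 m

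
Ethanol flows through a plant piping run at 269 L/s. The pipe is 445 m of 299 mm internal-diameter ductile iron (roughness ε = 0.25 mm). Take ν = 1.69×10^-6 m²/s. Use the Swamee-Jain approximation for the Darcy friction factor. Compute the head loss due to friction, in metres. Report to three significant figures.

h_f ≈ 21.6 m

V = 4Q/(πD²) = 4·0.269/(π·0.299²) = 3.831 m/s
Re = VD/ν = 3.831·0.299/1.69×10^-6 = 6.78×10^5 → turbulent
ε/D = 0.25/299 = 8.36×10^-4
Swamee-Jain: f = 0.01942
h_f = f(L/D)V²/(2g) = 0.01942·(445/0.299)·3.831²/(2·9.81) = 21.62 m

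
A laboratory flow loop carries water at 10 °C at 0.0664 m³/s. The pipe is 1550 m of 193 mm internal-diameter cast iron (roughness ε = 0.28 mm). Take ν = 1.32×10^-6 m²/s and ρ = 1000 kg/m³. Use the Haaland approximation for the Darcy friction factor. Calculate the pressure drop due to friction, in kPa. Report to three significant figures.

Δp ≈ 459 kPa

V = 4Q/(πD²) = 4·0.0664/(π·0.193²) = 2.270 m/s
Re = VD/ν = 2.270·0.193/1.32×10^-6 = 3.32×10^5 → turbulent
ε/D = 0.28/193 = 0.00145
Haaland: f = 0.02218
h_f = f(L/D)V²/(2g) = 0.02218·(1550/0.193)·2.270²/(2·9.81) = 46.78 m
Δp = ρg·h_f = 1000·9.81·46.78 = 458.9 kPa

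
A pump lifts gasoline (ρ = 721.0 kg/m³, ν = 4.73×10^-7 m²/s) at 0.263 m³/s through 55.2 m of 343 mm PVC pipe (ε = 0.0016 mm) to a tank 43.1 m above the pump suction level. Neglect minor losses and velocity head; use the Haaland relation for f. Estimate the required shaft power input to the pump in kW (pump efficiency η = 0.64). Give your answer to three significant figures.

V = 4Q/(πD²) = 2.846 m/s; Re = 2.06×10^6; ε/D = 4.66×10^-6; f = 0.01043
h_f = f(L/D)V²/2g = 0.6929 m
Total head H = z + h_f = 43.1 + 0.6929 = 43.79 m
P_hyd = ρgQH = 721.0·9.81·0.263·43.79 = 81.46 kW
P_shaft = P_hyd/η = 81.46/0.64 = 127.3 kW

P_shaft ≈ 127 kW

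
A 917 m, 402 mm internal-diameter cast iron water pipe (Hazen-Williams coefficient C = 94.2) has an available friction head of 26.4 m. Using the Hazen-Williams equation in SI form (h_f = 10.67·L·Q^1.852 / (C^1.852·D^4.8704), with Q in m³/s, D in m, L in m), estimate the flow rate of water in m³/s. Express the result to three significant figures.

Rearranging: Q = [h_f·C^1.852·D^4.8704 / (10.67·L)]^(1/1.852)
Q = [26.4·94.2^1.852·0.402^4.8704 / (10.67·917)]^0.540 = 0.3517 m³/s

Q ≈ 0.352 m³/s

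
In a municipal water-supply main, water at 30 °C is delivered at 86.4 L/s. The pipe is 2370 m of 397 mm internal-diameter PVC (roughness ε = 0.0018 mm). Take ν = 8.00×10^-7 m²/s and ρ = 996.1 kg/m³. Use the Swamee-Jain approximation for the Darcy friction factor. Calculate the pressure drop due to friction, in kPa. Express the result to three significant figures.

Δp ≈ 20.4 kPa

V = 4Q/(πD²) = 4·0.0864/(π·0.397²) = 0.6980 m/s
Re = VD/ν = 0.6980·0.397/8.00×10^-7 = 3.46×10^5 → turbulent
ε/D = 0.0018/397 = 4.53×10^-6
Swamee-Jain: f = 0.01405
h_f = f(L/D)V²/(2g) = 0.01405·(2370/0.397)·0.6980²/(2·9.81) = 2.083 m
Δp = ρg·h_f = 996.1·9.81·2.083 = 20.36 kPa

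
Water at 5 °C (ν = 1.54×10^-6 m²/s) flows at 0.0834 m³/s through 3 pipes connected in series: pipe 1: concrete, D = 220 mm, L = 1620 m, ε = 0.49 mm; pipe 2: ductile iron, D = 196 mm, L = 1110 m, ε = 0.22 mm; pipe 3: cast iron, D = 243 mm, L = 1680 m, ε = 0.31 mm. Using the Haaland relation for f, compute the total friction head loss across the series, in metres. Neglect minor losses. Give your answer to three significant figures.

H ≈ 115 m

Pipe 1: V = 2.194 m/s, Re = 3.13×10^5, ε/D = 0.00223, f = 0.02463, h_1 = f(L/D)V²/2g = 44.49 m
Pipe 2: V = 2.764 m/s, Re = 3.52×10^5, ε/D = 0.00112, f = 0.02092, h_2 = f(L/D)V²/2g = 46.13 m
Pipe 3: V = 1.798 m/s, Re = 2.84×10^5, ε/D = 0.00128, f = 0.02165, h_3 = f(L/D)V²/2g = 24.68 m
Series → Q common, losses add: H = Σh = 115.3 m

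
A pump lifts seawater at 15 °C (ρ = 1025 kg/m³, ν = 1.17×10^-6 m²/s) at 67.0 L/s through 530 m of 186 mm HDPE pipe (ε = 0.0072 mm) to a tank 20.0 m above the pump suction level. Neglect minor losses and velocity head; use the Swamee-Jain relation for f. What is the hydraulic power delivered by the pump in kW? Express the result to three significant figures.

V = 4Q/(πD²) = 2.466 m/s; Re = 3.92×10^5; ε/D = 3.87×10^-5; f = 0.01419
h_f = f(L/D)V²/2g = 12.53 m
Total head H = z + h_f = 20.0 + 12.53 = 32.53 m
P_hyd = ρgQH = 1025·9.81·0.0670·32.53 = 21.92 kW

P_hyd ≈ 21.9 kW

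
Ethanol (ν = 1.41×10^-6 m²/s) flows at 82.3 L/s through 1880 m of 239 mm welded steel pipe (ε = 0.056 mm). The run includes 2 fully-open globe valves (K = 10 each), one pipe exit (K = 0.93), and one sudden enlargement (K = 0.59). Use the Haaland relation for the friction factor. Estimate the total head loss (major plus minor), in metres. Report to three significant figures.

V = 4Q/(πD²) = 1.834 m/s; V²/2g = 0.1715 m
Re = 3.11×10^5, ε/D = 2.34×10^-4 → f = 0.01627 (Haaland)
Major: h_f = f(L/D)·V²/2g = 0.01627·7866·0.1715 = 21.95 m
Minor: ΣK = 21.5; h_m = ΣK·V²/2g = 3.691 m
Total H_L = 21.95 + 3.691 = 25.64 m

H_L ≈ 25.6 m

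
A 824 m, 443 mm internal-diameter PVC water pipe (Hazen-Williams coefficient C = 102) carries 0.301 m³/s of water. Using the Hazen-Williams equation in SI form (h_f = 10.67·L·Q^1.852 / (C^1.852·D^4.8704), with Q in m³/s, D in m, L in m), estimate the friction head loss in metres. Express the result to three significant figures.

h_f = 10.67·824·0.301^1.852 / (102^1.852·0.443^4.8704) = 9.564 m

h_f ≈ 9.56 m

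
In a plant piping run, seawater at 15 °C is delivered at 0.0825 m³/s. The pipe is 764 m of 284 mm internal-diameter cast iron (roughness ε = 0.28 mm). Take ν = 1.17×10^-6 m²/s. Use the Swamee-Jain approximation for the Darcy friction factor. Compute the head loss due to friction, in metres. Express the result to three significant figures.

h_f ≈ 4.80 m

V = 4Q/(πD²) = 4·0.0825/(π·0.284²) = 1.302 m/s
Re = VD/ν = 1.302·0.284/1.17×10^-6 = 3.16×10^5 → turbulent
ε/D = 0.28/284 = 9.86×10^-4
Swamee-Jain: f = 0.02064
h_f = f(L/D)V²/(2g) = 0.02064·(764/0.284)·1.302²/(2·9.81) = 4.800 m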